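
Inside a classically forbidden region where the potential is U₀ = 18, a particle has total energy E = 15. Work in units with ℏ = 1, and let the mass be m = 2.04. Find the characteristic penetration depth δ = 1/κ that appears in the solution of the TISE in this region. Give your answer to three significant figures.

Since E < U₀ the TISE in this region is ψ'' = κ²ψ with κ = √(2m(U₀ − E))/ℏ.
κ = √(2 × 2.04 × 3) = 3.499. The penetration depth is δ = 1/κ = 0.286.

δ = 0.286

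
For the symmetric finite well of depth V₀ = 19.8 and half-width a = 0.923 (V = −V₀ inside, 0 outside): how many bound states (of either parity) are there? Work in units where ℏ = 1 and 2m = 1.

Define the well-strength parameter z₀ = (a/ℏ)√(2mV₀) = 0.923 × √(2·0.5·19.8) = 4.107.
A new bound state (alternating even/odd) appears each time z₀ passes a multiple of π/2, so N = ⌊2z₀/π⌋ + 1 = ⌊2.615⌋ + 1 = 3.

N = 3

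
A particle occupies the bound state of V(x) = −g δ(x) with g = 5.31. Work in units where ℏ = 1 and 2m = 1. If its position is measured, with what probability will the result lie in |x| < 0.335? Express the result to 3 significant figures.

P = 0.831

The normalised bound state is ψ = √κ e^{−κ|x|} with κ = mg/ℏ² = 2.655.
P(|x| < d) = ∫_{−d}^{d} κ e^{−2κ|x|} dx = 1 − e^{−2κd} = 1 − e^{−1.779} = 0.8312.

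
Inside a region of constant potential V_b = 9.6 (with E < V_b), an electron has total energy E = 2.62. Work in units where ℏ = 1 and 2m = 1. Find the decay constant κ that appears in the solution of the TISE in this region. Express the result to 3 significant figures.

Since E < V_b the TISE in this region is ψ'' = κ²ψ with κ = √(2m(V_b − E))/ℏ.
κ = √(2 × 0.5 × 6.98) = 2.642.

κ = 2.64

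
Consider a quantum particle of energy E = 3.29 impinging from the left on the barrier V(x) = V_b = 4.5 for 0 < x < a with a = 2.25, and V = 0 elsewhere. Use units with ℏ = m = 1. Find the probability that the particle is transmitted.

E < V_b: inside the barrier ψ ∝ e^{±κx} with κ = √(2m(V_b − E))/ℏ = 1.556.
κa = 3.500, sinh(κa) = 16.55.
Matching ψ, ψ′ at both faces gives T = [1 + V_b² sinh²(κa) / (4E(V_b − E))]⁻¹ = 1/349.1 = 0.00286.

T = 0.00286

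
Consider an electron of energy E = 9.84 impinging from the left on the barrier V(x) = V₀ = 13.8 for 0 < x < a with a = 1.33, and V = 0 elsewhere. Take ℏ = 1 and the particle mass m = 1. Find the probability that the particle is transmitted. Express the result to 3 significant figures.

T = 0.00184

E < V₀: inside the barrier ψ ∝ e^{±κx} with κ = √(2m(V₀ − E))/ℏ = 2.814.
κa = 3.743, sinh(κa) = 21.10.
The exact tunnelling result is T⁻¹ = 1 + V₀² sinh²(κa) / [4E(V₀ − E)] = 544.9, so T = 0.00184.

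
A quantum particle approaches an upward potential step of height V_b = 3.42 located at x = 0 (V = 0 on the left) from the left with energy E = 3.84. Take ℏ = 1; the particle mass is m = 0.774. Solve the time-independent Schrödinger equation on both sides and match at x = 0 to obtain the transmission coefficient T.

On each side the TISE gives plane waves with k = √(2m(E − V))/ℏ: k₁ = √(2·0.774·3.84) = 2.438, k₂ = √(2·0.774·0.42) = 0.8063.
Continuity of ψ and ψ′ at the step yields the reflection amplitude r = (k₁ − k₂)/(k₁ + k₂) = 0.5029; thus R = |r|² = 0.2530, T = 0.7470.

T = 0.747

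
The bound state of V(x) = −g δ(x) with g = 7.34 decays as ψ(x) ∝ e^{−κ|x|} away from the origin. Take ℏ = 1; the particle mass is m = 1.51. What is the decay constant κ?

κ = 11.1

Integrating the TISE across x = 0 gives the cusp condition ψ'(0⁺) − ψ'(0⁻) = −(2mg/ℏ²)ψ(0).
With ψ ∝ e^{−κ|x|} this yields −2κ = −2mg/ℏ², so κ = mg/ℏ² = 11.08.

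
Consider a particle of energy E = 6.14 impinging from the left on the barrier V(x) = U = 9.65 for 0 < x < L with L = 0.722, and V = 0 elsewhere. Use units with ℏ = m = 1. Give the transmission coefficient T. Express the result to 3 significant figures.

T = 0.0778

E < U: inside the barrier ψ ∝ e^{±κx} with κ = √(2m(U − E))/ℏ = 2.650.
κL = 1.913, sinh(κL) = 3.313.
Matching ψ, ψ′ at both faces gives T = [1 + U² sinh²(κL) / (4E(U − E))]⁻¹ = 1/12.85 = 0.0778.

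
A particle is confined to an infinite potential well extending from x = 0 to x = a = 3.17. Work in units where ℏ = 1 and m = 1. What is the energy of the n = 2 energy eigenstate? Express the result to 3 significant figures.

E = 1.96

The infinite-well eigenfunctions ψ_n = √(2/a) sin(nπx/a) vanish at both walls, giving E_n = n²π²ℏ²/(2ma²).
E_2 = 2² × π² / (2 × 1 × 3.17²) = 1.964.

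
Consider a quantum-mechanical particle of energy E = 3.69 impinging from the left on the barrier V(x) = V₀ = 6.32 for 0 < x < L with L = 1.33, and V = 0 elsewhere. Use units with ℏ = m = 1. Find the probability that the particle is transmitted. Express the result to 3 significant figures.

E < V₀: inside the barrier ψ ∝ e^{±κx} with κ = √(2m(V₀ − E))/ℏ = 2.293.
κL = 3.050, sinh(κL) = 10.54.
Matching ψ, ψ′ at both faces gives T = [1 + V₀² sinh²(κL) / (4E(V₀ − E))]⁻¹ = 1/115.2 = 0.00868.

T = 0.00868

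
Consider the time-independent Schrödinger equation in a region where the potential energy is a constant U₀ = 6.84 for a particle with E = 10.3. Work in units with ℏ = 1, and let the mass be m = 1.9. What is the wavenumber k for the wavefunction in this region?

With E > U₀ the solution is oscillatory, ψ ∝ e^{±ikx} with k = √(2m(E − U₀))/ℏ.
k = √(2 × 1.9 × 3.46) = 3.626.

k = 3.63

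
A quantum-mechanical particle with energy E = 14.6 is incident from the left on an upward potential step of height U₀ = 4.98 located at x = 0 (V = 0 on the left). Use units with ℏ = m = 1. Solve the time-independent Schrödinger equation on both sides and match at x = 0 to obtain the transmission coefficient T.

T = 0.989

On each side the TISE gives plane waves with k = √(2m(E − V))/ℏ: k₁ = √(2·1·14.6) = 5.404, k₂ = √(2·1·9.62) = 4.386.
Matching ψ and ψ′ at x = 0 gives r = (k₁ − k₂)/(k₁ + k₂), so R = r² = 0.01080 and T = 1 − R = 0.9892.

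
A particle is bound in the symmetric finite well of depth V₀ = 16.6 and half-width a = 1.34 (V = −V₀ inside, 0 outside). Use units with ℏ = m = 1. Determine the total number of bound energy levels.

N = 5

The dimensionless depth is z₀ = a√(2mV₀)/ℏ = 1.34 × √(33.20) = 7.721.
The even/odd transcendental equations gain one root per π/2 in z₀, giving N = 1 + ⌊2z₀/π⌋ = 1 + ⌊4.915⌋ = 5.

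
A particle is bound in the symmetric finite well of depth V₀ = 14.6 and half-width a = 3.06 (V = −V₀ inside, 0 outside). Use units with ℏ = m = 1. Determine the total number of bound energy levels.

The dimensionless depth is z₀ = a√(2mV₀)/ℏ = 3.06 × √(29.20) = 16.54.
The even/odd transcendental equations gain one root per π/2 in z₀, giving N = 1 + ⌊2z₀/π⌋ = 1 + ⌊10.53⌋ = 11.

N = 11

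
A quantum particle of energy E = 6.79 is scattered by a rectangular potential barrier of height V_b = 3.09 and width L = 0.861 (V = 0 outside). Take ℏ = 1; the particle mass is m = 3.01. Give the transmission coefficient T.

T = 0.943

Above the barrier the interior wavenumber is k₂ = √(2m(E − V_b))/ℏ = 4.720, giving phase k₂L = 4.064.
Matching at both interfaces gives T⁻¹ = 1 + V_b² sin²(k₂L) / [4E(E − V_b)] = 1.060, hence T = 0.943.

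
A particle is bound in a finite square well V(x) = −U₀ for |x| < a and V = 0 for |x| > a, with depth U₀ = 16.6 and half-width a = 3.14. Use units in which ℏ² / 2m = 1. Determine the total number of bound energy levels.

N = 9

Define the well-strength parameter z₀ = (a/ℏ)√(2mU₀) = 3.14 × √(2·0.5·16.6) = 12.79.
The even/odd transcendental equations gain one root per π/2 in z₀, giving N = 1 + ⌊2z₀/π⌋ = 1 + ⌊8.144⌋ = 9.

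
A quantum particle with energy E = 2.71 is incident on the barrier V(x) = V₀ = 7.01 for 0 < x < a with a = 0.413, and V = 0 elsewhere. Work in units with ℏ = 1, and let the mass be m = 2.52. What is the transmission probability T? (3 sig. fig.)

T = 0.0781

Since E < V₀ the interior solution is evanescent with decay constant κ = √(2m(V₀ − E))/ℏ = 4.655.
κa = 1.923, sinh(κa) = 3.346.
The exact tunnelling result is T⁻¹ = 1 + V₀² sinh²(κa) / [4E(V₀ − E)] = 12.81, so T = 0.0781.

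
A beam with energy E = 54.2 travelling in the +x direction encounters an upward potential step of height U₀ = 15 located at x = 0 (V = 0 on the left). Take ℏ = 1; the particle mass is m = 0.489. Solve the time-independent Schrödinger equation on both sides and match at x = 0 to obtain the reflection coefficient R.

R = 0.00653

The wavenumbers are k₁ = √(2mE)/ℏ = 7.281 on the left and k₂ = √(2m(E − U₀))/ℏ = 6.192 on the right.
Matching ψ and ψ′ at x = 0 gives r = (k₁ − k₂)/(k₁ + k₂), so R = r² = 0.006533 and T = 1 − R = 0.9935.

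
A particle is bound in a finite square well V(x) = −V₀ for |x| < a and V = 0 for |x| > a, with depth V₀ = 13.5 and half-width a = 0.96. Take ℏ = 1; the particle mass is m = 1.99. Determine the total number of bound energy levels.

The dimensionless depth is z₀ = a√(2mV₀)/ℏ = 0.96 × √(53.73) = 7.037.
A new bound state (alternating even/odd) appears each time z₀ passes a multiple of π/2, so N = ⌊2z₀/π⌋ + 1 = ⌊4.480⌋ + 1 = 5.

N = 5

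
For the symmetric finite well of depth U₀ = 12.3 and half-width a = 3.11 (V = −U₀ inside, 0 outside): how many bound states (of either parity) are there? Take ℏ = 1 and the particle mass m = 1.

N = 10

Define the well-strength parameter z₀ = (a/ℏ)√(2mU₀) = 3.11 × √(2·1·12.3) = 15.43.
The even/odd transcendental equations gain one root per π/2 in z₀, giving N = 1 + ⌊2z₀/π⌋ = 1 + ⌊9.820⌋ = 10.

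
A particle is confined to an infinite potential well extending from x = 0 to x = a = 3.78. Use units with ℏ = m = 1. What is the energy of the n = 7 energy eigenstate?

E = 16.9

The infinite-well eigenfunctions ψ_n = √(2/a) sin(nπx/a) vanish at both walls, giving E_n = n²π²ℏ²/(2ma²).
E_7 = 7² × π² / (2 × 1 × 3.78²) = 16.92.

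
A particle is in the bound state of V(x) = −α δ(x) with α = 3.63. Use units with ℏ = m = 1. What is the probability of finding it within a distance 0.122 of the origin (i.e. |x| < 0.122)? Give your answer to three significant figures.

P = 0.588

The normalised bound state is ψ = √κ e^{−κ|x|} with κ = mα/ℏ² = 3.630.
P(|x| < d) = ∫_{−d}^{d} κ e^{−2κ|x|} dx = 1 − e^{−2κd} = 1 − e^{−0.8857} = 0.5876.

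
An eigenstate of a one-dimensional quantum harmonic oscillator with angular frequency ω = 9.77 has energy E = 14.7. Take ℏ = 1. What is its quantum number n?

Invert E_n = (n + ½)ℏω: n = E/ℏω − ½ = 1.005, so n = 1.

n = 1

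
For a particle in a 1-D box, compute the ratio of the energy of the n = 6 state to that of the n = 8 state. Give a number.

0.5625

Since E_n ∝ n², the ratio is (6/8)² = 0.5625.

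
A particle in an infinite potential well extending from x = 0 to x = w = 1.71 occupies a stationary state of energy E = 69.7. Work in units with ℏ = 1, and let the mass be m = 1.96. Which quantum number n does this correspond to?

n = 9

For an infinite well E_n = n²π²ℏ²/(2mw²), so n = (w/πℏ)√(2mE).
n = (1.71/π) × √(2 × 1.96 × 69.7) = 8.997 → n = 9.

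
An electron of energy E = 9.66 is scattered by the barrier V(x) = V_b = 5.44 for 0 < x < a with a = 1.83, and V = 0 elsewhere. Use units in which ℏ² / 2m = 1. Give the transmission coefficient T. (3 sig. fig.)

E > V_b: inside the barrier k₂ = √(2m(E − V_b))/ℏ = 2.054, k₂a = 3.759.
T = [1 + V_b² sin²(k₂a) / (4E(E − V_b))]⁻¹ = 1/1.061 = 0.943.

T = 0.943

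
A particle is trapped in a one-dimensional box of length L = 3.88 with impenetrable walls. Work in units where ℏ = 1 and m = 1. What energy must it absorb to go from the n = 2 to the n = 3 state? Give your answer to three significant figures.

E_n = n²π²ℏ²/(2mL²), so ΔE = (3² − 2²) π²ℏ²/(2mL²).
ΔE = 5 × π² / (2 × 1 × 3.88²) = 1.639.

ΔE = 1.64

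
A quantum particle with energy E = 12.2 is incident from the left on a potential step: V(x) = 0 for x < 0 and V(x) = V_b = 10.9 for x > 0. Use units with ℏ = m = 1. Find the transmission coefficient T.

T = 0.742

The wavenumbers are k₁ = √(2mE)/ℏ = 4.940 on the left and k₂ = √(2m(E − V_b))/ℏ = 1.612 on the right.
Matching ψ and ψ′ at x = 0 gives r = (k₁ − k₂)/(k₁ + k₂), so R = r² = 0.2579 and T = 1 − R = 0.7421.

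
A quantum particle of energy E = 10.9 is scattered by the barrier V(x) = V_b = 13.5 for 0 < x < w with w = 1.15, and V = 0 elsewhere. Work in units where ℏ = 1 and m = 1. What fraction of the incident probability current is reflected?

R = 0.987

E < V_b: inside the barrier ψ ∝ e^{±κx} with κ = √(2m(V_b − E))/ℏ = 2.280.
κw = 2.622, sinh(κw) = 6.848.
Matching ψ, ψ′ at both faces gives T = [1 + V_b² sinh²(κw) / (4E(V_b − E))]⁻¹ = 1/76.40 = 0.0131.
R = 1 − T = 0.987.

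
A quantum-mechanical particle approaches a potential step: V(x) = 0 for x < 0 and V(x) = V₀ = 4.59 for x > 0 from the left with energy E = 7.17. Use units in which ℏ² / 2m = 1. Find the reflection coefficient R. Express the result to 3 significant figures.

R = 0.0626

On each side the TISE gives plane waves with k = √(2m(E − V))/ℏ: k₁ = √(2·½·7.17) = 2.678, k₂ = √(2·½·2.58) = 1.606.
Continuity of ψ and ψ′ at the step yields the reflection amplitude r = (k₁ − k₂)/(k₁ + k₂) = 0.2501; thus R = |r|² = 0.06255, T = 0.9374.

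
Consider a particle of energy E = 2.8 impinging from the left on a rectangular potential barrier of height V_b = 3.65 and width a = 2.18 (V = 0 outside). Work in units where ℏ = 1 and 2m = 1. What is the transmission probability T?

Since E < V_b the interior solution is evanescent with decay constant κ = √(2m(V_b − E))/ℏ = 0.9220.
κa = 2.010, sinh(κa) = 3.664.
The exact tunnelling result is T⁻¹ = 1 + V_b² sinh²(κa) / [4E(V_b − E)] = 19.79, so T = 0.0505.

T = 0.0505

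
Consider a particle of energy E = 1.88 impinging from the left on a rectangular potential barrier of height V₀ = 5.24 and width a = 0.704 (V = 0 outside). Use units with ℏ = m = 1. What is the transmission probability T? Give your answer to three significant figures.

Since E < V₀ the interior solution is evanescent with decay constant κ = √(2m(V₀ − E))/ℏ = 2.592.
κa = 1.825, sinh(κa) = 3.021.
Matching ψ, ψ′ at both faces gives T = [1 + V₀² sinh²(κa) / (4E(V₀ − E))]⁻¹ = 1/10.92 = 0.0916.

T = 0.0916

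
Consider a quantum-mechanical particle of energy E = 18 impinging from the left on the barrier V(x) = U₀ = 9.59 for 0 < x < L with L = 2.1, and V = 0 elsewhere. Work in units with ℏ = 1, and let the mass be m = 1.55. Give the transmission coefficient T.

T = 0.877

Above the barrier the interior wavenumber is k₂ = √(2m(E − U₀))/ℏ = 5.106, giving phase k₂L = 10.72.
T = [1 + U₀² sin²(k₂L) / (4E(E − U₀))]⁻¹ = 1/1.141 = 0.877.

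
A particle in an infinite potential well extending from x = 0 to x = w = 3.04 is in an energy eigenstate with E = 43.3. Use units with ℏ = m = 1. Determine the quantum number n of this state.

n = 9

For an infinite well E_n = n²π²ℏ²/(2mw²), so n = (w/πℏ)√(2mE).
n = (3.04/π) × √(2 × 1 × 43.3) = 9.005 → n = 9.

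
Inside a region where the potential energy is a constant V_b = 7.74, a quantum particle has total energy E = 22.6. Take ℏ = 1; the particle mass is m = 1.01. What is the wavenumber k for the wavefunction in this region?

k = 5.48

With E > V_b the solution is oscillatory, ψ ∝ e^{±ikx} with k = √(2m(E − V_b))/ℏ.
k = √(2 × 1.01 × 14.86) = 5.479.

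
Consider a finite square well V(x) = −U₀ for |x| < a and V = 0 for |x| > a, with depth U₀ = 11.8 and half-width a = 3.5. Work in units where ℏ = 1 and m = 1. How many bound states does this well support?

N = 11

The dimensionless depth is z₀ = a√(2mU₀)/ℏ = 3.5 × √(23.60) = 17.00.
The even/odd transcendental equations gain one root per π/2 in z₀, giving N = 1 + ⌊2z₀/π⌋ = 1 + ⌊10.82⌋ = 11.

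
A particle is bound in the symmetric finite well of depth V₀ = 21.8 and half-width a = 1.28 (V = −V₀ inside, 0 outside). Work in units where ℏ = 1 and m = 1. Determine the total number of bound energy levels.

Define the well-strength parameter z₀ = (a/ℏ)√(2mV₀) = 1.28 × √(2·1·21.8) = 8.452.
The even/odd transcendental equations gain one root per π/2 in z₀, giving N = 1 + ⌊2z₀/π⌋ = 1 + ⌊5.381⌋ = 6.

N = 6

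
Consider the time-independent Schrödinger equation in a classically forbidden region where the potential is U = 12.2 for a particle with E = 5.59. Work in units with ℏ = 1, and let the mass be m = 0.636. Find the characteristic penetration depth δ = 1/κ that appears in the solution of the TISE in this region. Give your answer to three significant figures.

Since E < U the TISE in this region is ψ'' = κ²ψ with κ = √(2m(U − E))/ℏ.
κ = √(2 × 0.636 × 6.61) = 2.900. The penetration depth is δ = 1/κ = 0.345.

δ = 0.345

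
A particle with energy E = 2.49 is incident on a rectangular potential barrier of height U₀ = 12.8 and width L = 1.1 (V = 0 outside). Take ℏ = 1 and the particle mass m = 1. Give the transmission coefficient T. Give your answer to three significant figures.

Since E < U₀ the interior solution is evanescent with decay constant κ = √(2m(U₀ − E))/ℏ = 4.541.
κL = 4.995, sinh(κL) = 73.83.
Matching ψ, ψ′ at both faces gives T = [1 + U₀² sinh²(κL) / (4E(U₀ − E))]⁻¹ = 1/8699 = 0.000115.

T = 0.000115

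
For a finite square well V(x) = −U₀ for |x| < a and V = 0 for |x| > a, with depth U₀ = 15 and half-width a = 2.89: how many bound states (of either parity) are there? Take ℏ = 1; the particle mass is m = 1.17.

The dimensionless depth is z₀ = a√(2mU₀)/ℏ = 2.89 × √(35.10) = 17.12.
The even/odd transcendental equations gain one root per π/2 in z₀, giving N = 1 + ⌊2z₀/π⌋ = 1 + ⌊10.90⌋ = 11.

N = 11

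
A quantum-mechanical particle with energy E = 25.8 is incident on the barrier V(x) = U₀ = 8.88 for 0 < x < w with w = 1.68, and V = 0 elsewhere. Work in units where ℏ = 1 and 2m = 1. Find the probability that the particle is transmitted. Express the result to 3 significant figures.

T = 0.985

E > U₀: inside the barrier k₂ = √(2m(E − U₀))/ℏ = 4.113, k₂w = 6.910.
Matching at both interfaces gives T⁻¹ = 1 + U₀² sin²(k₂w) / [4E(E − U₀)] = 1.016, hence T = 0.985.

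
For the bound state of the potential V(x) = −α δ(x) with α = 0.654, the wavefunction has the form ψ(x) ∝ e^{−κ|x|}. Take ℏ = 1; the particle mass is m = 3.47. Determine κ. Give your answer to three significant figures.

κ = 2.27

Integrate −(ℏ²/2m)ψ'' − αδ(x)ψ = Eψ from −ε to +ε: the ψ'' term gives ψ'(0⁺) − ψ'(0⁻) and the δ term gives −(2mα/ℏ²)ψ(0).
With ψ ∝ e^{−κ|x|} this yields −2κ = −2mα/ℏ², so κ = mα/ℏ² = 2.269.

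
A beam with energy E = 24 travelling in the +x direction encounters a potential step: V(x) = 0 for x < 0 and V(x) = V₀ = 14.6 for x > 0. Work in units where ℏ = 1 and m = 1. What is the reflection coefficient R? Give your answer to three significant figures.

R = 0.0530

On each side the TISE gives plane waves with k = √(2m(E − V))/ℏ: k₁ = √(2·1·24) = 6.928, k₂ = √(2·1·9.4) = 4.336.
Matching ψ and ψ′ at x = 0 gives r = (k₁ − k₂)/(k₁ + k₂), so R = r² = 0.05296 and T = 1 − R = 0.9470.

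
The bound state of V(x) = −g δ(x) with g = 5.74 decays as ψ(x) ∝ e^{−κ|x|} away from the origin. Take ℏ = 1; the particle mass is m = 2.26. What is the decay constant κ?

κ = 13.0

Integrate −(ℏ²/2m)ψ'' − gδ(x)ψ = Eψ from −ε to +ε: the ψ'' term gives ψ'(0⁺) − ψ'(0⁻) and the δ term gives −(2mg/ℏ²)ψ(0).
With ψ ∝ e^{−κ|x|} this yields −2κ = −2mg/ℏ², so κ = mg/ℏ² = 12.97.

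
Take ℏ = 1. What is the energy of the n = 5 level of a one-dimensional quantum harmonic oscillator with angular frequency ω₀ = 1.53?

Using E_n = (n + ½)ℏω₀: E_5 = 5.5 × 1.53 = 8.415.

E = 8.42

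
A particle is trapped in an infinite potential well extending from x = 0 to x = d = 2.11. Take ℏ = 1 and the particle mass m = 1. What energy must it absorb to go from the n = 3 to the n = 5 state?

E_n = n²π²ℏ²/(2md²), so ΔE = (5² − 3²) π²ℏ²/(2md²).
ΔE = 16 × π² / (2 × 1 × 2.11²) = 17.73.

ΔE = 17.7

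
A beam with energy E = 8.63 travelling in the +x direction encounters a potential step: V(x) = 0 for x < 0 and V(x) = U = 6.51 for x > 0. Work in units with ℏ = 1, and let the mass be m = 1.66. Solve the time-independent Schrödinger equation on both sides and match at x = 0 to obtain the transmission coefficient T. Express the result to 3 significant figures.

T = 0.886

The wavenumbers are k₁ = √(2mE)/ℏ = 5.353 on the left and k₂ = √(2m(E − U))/ℏ = 2.653 on the right.
Matching ψ and ψ′ at x = 0 gives r = (k₁ − k₂)/(k₁ + k₂), so R = r² = 0.1137 and T = 1 − R = 0.8863.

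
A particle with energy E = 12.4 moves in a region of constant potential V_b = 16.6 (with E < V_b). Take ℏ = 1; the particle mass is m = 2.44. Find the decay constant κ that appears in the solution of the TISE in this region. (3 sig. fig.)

Since E < V_b the TISE in this region is ψ'' = κ²ψ with κ = √(2m(V_b − E))/ℏ.
κ = √(2 × 2.44 × 4.2) = 4.527.

κ = 4.53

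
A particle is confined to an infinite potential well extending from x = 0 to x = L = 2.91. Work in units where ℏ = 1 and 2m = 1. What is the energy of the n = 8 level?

Requiring ψ(0) = ψ(L) = 0 quantises k = nπ/L, hence E_n = ℏ²k²/2m = n²π²ℏ²/(2mL²).
E_8 = 8² × π² / (2 × 0.5 × 2.91²) = 74.59.

E = 74.6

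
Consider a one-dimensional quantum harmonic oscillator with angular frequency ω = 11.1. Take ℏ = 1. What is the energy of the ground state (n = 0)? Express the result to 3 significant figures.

E = 5.55

The oscillator eigenvalues are E_n = ℏω(n + ½), so E_0 = 11.1 × 0.5 = 5.550.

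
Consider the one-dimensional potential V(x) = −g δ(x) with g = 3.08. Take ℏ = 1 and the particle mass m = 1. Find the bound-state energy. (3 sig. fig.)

E = -4.74

The bound state is ψ(x) = √κ e^{−κ|x|}. The derivative jump ψ'(0⁺) − ψ'(0⁻) = −(2mg/ℏ²)ψ(0) fixes κ = mg/ℏ² = 3.080.
Then E = −ℏ²κ²/(2m) = −mg²/(2ℏ²) = -4.743.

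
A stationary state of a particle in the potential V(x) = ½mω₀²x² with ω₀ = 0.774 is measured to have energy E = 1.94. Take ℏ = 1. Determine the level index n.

n = 2

Invert E_n = (n + ½)ℏω₀: n = E/ℏω₀ − ½ = 2.006, so n = 2.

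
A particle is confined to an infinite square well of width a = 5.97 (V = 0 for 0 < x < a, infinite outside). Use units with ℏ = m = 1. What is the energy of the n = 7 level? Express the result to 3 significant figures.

E = 6.78

Requiring ψ(0) = ψ(a) = 0 quantises k = nπ/a, hence E_n = ℏ²k²/2m = n²π²ℏ²/(2ma²).
E_7 = 7² × π² / (2 × 1 × 5.97²) = 6.784.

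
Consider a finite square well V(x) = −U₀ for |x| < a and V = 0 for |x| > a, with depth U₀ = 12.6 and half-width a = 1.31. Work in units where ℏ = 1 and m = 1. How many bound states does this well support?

N = 5

The dimensionless depth is z₀ = a√(2mU₀)/ℏ = 1.31 × √(25.20) = 6.576.
The even/odd transcendental equations gain one root per π/2 in z₀, giving N = 1 + ⌊2z₀/π⌋ = 1 + ⌊4.187⌋ = 5.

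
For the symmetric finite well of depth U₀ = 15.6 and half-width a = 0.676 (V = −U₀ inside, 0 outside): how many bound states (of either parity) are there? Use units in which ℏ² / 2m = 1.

N = 2

The dimensionless depth is z₀ = a√(2mU₀)/ℏ = 0.676 × √(15.60) = 2.670.
The even/odd transcendental equations gain one root per π/2 in z₀, giving N = 1 + ⌊2z₀/π⌋ = 1 + ⌊1.700⌋ = 2.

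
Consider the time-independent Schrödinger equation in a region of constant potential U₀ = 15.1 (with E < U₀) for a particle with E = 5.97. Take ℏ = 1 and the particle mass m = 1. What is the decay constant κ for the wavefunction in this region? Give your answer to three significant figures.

Since E < U₀ the TISE in this region is ψ'' = κ²ψ with κ = √(2m(U₀ − E))/ℏ.
κ = √(2 × 1 × 9.13) = 4.273.

κ = 4.27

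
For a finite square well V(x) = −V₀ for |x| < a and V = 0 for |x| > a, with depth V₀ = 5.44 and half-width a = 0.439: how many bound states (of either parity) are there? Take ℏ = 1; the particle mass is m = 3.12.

N = 2

Define the well-strength parameter z₀ = (a/ℏ)√(2mV₀) = 0.439 × √(2·3.12·5.44) = 2.558.
A new bound state (alternating even/odd) appears each time z₀ passes a multiple of π/2, so N = ⌊2z₀/π⌋ + 1 = ⌊1.628⌋ + 1 = 2.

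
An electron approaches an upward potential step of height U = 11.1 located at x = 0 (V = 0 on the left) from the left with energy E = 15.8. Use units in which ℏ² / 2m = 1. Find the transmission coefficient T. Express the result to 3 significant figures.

T = 0.913

The wavenumbers are k₁ = √(2mE)/ℏ = 3.975 on the left and k₂ = √(2m(E − U))/ℏ = 2.168 on the right.
Matching ψ and ψ′ at x = 0 gives r = (k₁ − k₂)/(k₁ + k₂), so R = r² = 0.08653 and T = 1 − R = 0.9135.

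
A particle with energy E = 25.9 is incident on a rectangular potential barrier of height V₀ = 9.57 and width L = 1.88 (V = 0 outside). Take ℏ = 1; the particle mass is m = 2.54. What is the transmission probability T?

T = 0.950

E > V₀: inside the barrier k₂ = √(2m(E − V₀))/ℏ = 9.108, k₂L = 17.12.
T = [1 + V₀² sin²(k₂L) / (4E(E − V₀))]⁻¹ = 1/1.053 = 0.950.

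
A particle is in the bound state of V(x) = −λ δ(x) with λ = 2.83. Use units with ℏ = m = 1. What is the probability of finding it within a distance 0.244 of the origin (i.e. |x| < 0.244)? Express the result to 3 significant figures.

The normalised bound state is ψ = √κ e^{−κ|x|} with κ = mλ/ℏ² = 2.830.
P(|x| < d) = ∫_{−d}^{d} κ e^{−2κ|x|} dx = 1 − e^{−2κd} = 1 − e^{−1.381} = 0.7487.

P = 0.749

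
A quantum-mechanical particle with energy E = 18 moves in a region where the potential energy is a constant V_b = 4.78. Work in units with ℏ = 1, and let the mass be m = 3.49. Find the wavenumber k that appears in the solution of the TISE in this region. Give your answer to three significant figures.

k = 9.61

With E > V_b the solution is oscillatory, ψ ∝ e^{±ikx} with k = √(2m(E − V_b))/ℏ.
k = √(2 × 3.49 × 13.22) = 9.606.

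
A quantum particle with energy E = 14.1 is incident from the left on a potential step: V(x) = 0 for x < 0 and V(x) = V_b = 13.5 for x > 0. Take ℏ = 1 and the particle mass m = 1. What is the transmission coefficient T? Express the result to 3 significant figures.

The wavenumbers are k₁ = √(2mE)/ℏ = 5.310 on the left and k₂ = √(2m(E − V_b))/ℏ = 1.095 on the right.
Continuity of ψ and ψ′ at the step yields the reflection amplitude r = (k₁ − k₂)/(k₁ + k₂) = 0.6580; thus R = |r|² = 0.4329, T = 0.5671.

T = 0.567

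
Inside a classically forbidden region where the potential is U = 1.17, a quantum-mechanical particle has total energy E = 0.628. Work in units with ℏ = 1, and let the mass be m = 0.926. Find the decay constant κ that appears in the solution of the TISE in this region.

κ = 1.00

Since E < U the TISE in this region is ψ'' = κ²ψ with κ = √(2m(U − E))/ℏ.
κ = √(2 × 0.926 × 0.542) = 1.002.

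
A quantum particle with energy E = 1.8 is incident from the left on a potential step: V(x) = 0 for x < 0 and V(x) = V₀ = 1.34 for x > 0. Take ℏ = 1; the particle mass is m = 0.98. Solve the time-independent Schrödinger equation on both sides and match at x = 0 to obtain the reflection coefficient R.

R = 0.108

The wavenumbers are k₁ = √(2mE)/ℏ = 1.878 on the left and k₂ = √(2m(E − V₀))/ℏ = 0.9495 on the right.
Matching ψ and ψ′ at x = 0 gives r = (k₁ − k₂)/(k₁ + k₂), so R = r² = 0.1079 and T = 1 − R = 0.8921.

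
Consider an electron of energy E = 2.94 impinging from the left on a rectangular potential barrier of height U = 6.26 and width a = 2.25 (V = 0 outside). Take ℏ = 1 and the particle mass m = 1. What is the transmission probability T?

Since E < U the interior solution is evanescent with decay constant κ = √(2m(U − E))/ℏ = 2.577.
κa = 5.798, sinh(κa) = 164.8.
Matching ψ, ψ′ at both faces gives T = [1 + U² sinh²(κa) / (4E(U − E))]⁻¹ = 1/27260 = 0.0000367.

T = 0.0000367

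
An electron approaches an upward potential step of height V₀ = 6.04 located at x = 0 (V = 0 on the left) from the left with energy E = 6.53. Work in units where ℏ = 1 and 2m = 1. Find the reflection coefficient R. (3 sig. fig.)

On each side the TISE gives plane waves with k = √(2m(E − V))/ℏ: k₁ = √(2·½·6.53) = 2.555, k₂ = √(2·½·0.49) = 0.7000.
Continuity of ψ and ψ′ at the step yields the reflection amplitude r = (k₁ − k₂)/(k₁ + k₂) = 0.5699; thus R = |r|² = 0.3248, T = 0.6752.

R = 0.325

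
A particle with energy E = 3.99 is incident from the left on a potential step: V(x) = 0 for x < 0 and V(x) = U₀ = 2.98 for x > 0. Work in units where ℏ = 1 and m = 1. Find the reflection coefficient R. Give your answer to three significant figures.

R = 0.109

The wavenumbers are k₁ = √(2mE)/ℏ = 2.825 on the left and k₂ = √(2m(E − U₀))/ℏ = 1.421 on the right.
Continuity of ψ and ψ′ at the step yields the reflection amplitude r = (k₁ − k₂)/(k₁ + k₂) = 0.3306; thus R = |r|² = 0.1093, T = 0.8907.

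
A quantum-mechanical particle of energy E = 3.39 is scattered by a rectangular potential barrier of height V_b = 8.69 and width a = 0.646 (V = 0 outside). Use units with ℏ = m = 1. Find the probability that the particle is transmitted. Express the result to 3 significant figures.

E < V_b: inside the barrier ψ ∝ e^{±κx} with κ = √(2m(V_b − E))/ℏ = 3.256.
κa = 2.103, sinh(κa) = 4.035.
Matching ψ, ψ′ at both faces gives T = [1 + V_b² sinh²(κa) / (4E(V_b − E))]⁻¹ = 1/18.11 = 0.0552.

T = 0.0552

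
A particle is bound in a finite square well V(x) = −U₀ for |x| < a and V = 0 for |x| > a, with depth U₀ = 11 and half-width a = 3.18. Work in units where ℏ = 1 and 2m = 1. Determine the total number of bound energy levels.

The dimensionless depth is z₀ = a√(2mU₀)/ℏ = 3.18 × √(11.00) = 10.55.
The even/odd transcendental equations gain one root per π/2 in z₀, giving N = 1 + ⌊2z₀/π⌋ = 1 + ⌊6.714⌋ = 7.

N = 7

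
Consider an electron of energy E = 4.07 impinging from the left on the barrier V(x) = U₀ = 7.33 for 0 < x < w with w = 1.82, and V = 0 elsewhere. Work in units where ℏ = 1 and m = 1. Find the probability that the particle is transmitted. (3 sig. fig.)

E < U₀: inside the barrier ψ ∝ e^{±κx} with κ = √(2m(U₀ − E))/ℏ = 2.553.
κw = 4.647, sinh(κw) = 52.14.
The exact tunnelling result is T⁻¹ = 1 + U₀² sinh²(κw) / [4E(U₀ − E)] = 2754, so T = 0.000363.

T = 0.000363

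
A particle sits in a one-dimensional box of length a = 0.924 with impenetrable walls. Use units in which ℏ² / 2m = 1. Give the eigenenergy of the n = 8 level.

E = 740

Requiring ψ(0) = ψ(a) = 0 quantises k = nπ/a, hence E_n = ℏ²k²/2m = n²π²ℏ²/(2ma²).
E_8 = 8² × π² / (2 × 0.5 × 0.924²) = 739.8.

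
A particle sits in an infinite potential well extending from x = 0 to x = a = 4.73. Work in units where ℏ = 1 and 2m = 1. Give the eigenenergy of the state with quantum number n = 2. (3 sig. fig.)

The infinite-well eigenfunctions ψ_n = √(2/a) sin(nπx/a) vanish at both walls, giving E_n = n²π²ℏ²/(2ma²).
E_2 = 2² × π² / (2 × 0.5 × 4.73²) = 1.765.

E = 1.76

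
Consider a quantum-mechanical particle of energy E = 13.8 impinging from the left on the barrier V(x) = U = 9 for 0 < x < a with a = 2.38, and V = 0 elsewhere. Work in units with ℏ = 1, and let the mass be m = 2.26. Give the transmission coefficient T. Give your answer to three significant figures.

E > U: inside the barrier k₂ = √(2m(E − U))/ℏ = 4.658, k₂a = 11.09.
T = [1 + U² sin²(k₂a) / (4E(E − U))]⁻¹ = 1/1.303 = 0.767.

T = 0.767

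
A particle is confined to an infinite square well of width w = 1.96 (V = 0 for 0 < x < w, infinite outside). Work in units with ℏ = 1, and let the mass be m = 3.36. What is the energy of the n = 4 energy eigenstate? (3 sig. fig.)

E = 6.12

The infinite-well eigenfunctions ψ_n = √(2/w) sin(nπx/w) vanish at both walls, giving E_n = n²π²ℏ²/(2mw²).
E_4 = 4² × π² / (2 × 3.36 × 1.96²) = 6.117.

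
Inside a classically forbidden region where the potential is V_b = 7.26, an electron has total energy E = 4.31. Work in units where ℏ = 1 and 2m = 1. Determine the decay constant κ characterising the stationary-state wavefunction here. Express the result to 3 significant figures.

Since E < V_b the TISE in this region is ψ'' = κ²ψ with κ = √(2m(V_b − E))/ℏ.
κ = √(2 × 0.5 × 2.95) = 1.718.

κ = 1.72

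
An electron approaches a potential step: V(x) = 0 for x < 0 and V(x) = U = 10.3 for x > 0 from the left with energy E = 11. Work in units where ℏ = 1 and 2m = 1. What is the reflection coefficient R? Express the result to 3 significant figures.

On each side the TISE gives plane waves with k = √(2m(E − V))/ℏ: k₁ = √(2·½·11) = 3.317, k₂ = √(2·½·0.7) = 0.8367.
Continuity of ψ and ψ′ at the step yields the reflection amplitude r = (k₁ − k₂)/(k₁ + k₂) = 0.5971; thus R = |r|² = 0.3565, T = 0.6435.

R = 0.357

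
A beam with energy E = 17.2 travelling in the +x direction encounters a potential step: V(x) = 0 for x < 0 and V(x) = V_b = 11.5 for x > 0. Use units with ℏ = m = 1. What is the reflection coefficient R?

The wavenumbers are k₁ = √(2mE)/ℏ = 5.865 on the left and k₂ = √(2m(E − V_b))/ℏ = 3.376 on the right.
Continuity of ψ and ψ′ at the step yields the reflection amplitude r = (k₁ − k₂)/(k₁ + k₂) = 0.2693; thus R = |r|² = 0.07252, T = 0.9275.

R = 0.0725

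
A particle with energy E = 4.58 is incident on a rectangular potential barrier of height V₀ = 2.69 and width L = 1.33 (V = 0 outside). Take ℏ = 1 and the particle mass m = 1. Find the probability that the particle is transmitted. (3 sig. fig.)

T = 0.945

Above the barrier the interior wavenumber is k₂ = √(2m(E − V₀))/ℏ = 1.944, giving phase k₂L = 2.586.
T = [1 + V₀² sin²(k₂L) / (4E(E − V₀))]⁻¹ = 1/1.058 = 0.945.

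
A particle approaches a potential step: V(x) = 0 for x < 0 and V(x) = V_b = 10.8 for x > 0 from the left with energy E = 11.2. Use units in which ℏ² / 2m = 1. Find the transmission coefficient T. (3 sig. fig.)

On each side the TISE gives plane waves with k = √(2m(E − V))/ℏ: k₁ = √(2·½·11.2) = 3.347, k₂ = √(2·½·0.4) = 0.6325.
Matching ψ and ψ′ at x = 0 gives r = (k₁ − k₂)/(k₁ + k₂), so R = r² = 0.4653 and T = 1 − R = 0.5347.

T = 0.535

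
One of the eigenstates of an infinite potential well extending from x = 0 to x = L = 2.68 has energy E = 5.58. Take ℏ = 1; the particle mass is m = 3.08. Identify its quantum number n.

From E_n = n²π²ℏ²/(2mL²) invert to n = √(2mL²E)/(πℏ).
n = (2.68/π) × √(2 × 3.08 × 5.58) = 5.001 → n = 5.

n = 5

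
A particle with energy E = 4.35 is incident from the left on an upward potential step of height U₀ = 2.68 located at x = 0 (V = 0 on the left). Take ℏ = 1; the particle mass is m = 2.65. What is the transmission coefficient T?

On each side the TISE gives plane waves with k = √(2m(E − V))/ℏ: k₁ = √(2·2.65·4.35) = 4.802, k₂ = √(2·2.65·1.67) = 2.975.
Matching ψ and ψ′ at x = 0 gives r = (k₁ − k₂)/(k₁ + k₂), so R = r² = 0.05516 and T = 1 − R = 0.9448.

T = 0.945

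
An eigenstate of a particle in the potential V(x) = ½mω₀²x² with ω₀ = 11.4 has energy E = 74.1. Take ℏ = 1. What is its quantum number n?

Invert E_n = (n + ½)ℏω₀: n = E/ℏω₀ − ½ = 6.000, so n = 6.

n = 6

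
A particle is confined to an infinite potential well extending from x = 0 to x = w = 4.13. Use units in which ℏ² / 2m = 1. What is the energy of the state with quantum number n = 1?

E = 0.579

Requiring ψ(0) = ψ(w) = 0 quantises k = nπ/w, hence E_n = ℏ²k²/2m = n²π²ℏ²/(2mw²).
E_1 = 1² × π² / (2 × 0.5 × 4.13²) = 0.5786.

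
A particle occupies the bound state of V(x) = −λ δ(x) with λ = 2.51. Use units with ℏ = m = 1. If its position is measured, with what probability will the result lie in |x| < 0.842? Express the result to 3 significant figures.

The normalised bound state is ψ = √κ e^{−κ|x|} with κ = mλ/ℏ² = 2.510.
P(|x| < d) = ∫_{−d}^{d} κ e^{−2κ|x|} dx = 1 − e^{−2κd} = 1 − e^{−4.227} = 0.9854.

P = 0.985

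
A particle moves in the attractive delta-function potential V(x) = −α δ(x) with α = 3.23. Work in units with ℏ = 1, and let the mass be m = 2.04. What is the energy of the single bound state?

E = -10.6

For x ≠ 0 the bound state is ψ ∝ e^{−κ|x|}; integrating the TISE across the delta gives the cusp condition 2κ = 2mα/ℏ², so κ = 6.589.
Then E = −ℏ²κ²/(2m) = −mα²/(2ℏ²) = -10.64.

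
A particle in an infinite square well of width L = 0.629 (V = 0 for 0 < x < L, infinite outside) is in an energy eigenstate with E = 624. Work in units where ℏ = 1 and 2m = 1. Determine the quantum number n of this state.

n = 5

From E_n = n²π²ℏ²/(2mL²) invert to n = √(2mL²E)/(πℏ).
n = (0.629/π) × √(2 × 0.5 × 624) = 5.001 → n = 5.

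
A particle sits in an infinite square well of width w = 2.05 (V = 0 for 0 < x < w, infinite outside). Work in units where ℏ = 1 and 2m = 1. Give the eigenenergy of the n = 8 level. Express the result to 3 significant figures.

The infinite-well eigenfunctions ψ_n = √(2/w) sin(nπx/w) vanish at both walls, giving E_n = n²π²ℏ²/(2mw²).
E_8 = 8² × π² / (2 × 0.5 × 2.05²) = 150.3.

E = 150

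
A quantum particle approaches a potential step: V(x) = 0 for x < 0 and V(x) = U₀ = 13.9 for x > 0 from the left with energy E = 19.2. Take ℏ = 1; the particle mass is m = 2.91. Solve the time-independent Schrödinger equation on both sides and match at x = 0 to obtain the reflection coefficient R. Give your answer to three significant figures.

On each side the TISE gives plane waves with k = √(2m(E − V))/ℏ: k₁ = √(2·2.91·19.2) = 10.57, k₂ = √(2·2.91·5.3) = 5.554.
Matching ψ and ψ′ at x = 0 gives r = (k₁ − k₂)/(k₁ + k₂), so R = r² = 0.09680 and T = 1 − R = 0.9032.

R = 0.0968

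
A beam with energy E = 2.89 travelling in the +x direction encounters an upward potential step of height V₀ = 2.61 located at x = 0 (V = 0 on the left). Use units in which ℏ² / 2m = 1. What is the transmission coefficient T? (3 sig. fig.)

T = 0.724

On each side the TISE gives plane waves with k = √(2m(E − V))/ℏ: k₁ = √(2·½·2.89) = 1.700, k₂ = √(2·½·0.28) = 0.5292.
Continuity of ψ and ψ′ at the step yields the reflection amplitude r = (k₁ − k₂)/(k₁ + k₂) = 0.5252; thus R = |r|² = 0.2759, T = 0.7241.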